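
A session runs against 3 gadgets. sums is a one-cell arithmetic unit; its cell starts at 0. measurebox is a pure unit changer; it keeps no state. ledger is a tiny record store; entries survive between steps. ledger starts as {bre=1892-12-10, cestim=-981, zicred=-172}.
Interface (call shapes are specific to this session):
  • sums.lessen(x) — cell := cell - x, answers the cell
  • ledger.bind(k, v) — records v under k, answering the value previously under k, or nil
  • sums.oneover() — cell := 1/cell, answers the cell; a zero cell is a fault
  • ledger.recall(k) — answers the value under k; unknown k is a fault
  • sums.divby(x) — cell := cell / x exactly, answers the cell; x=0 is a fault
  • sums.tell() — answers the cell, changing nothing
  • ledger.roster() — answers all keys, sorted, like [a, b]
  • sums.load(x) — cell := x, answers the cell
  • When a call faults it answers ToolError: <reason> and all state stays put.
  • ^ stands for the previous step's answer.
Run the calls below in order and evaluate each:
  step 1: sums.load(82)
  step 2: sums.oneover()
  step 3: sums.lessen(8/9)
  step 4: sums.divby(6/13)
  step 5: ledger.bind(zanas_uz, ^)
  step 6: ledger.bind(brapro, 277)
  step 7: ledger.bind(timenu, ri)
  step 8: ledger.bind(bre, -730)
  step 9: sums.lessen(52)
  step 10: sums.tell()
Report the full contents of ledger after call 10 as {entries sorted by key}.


~$ load x=82
[out] 82
~$ oneover
[out] 1/82
~$ lessen x=8/9
[out] -647/738
~$ divby x=6/13
[out] -8411/4428
~$ bind k=zanas_uz v=^
[out] nil
~$ bind k=brapro v=277
[out] nil
~$ bind k=timenu v=ri
[out] nil
~$ bind k=bre v=-730
[out] 1892-12-10
~$ lessen x=52
[out] -238667/4428
~$ tell
[out] -238667/4428

Answer: {brapro=277, bre=-730, cestim=-981, timenu=ri, zanas_uz=-8411/4428, zicred=-172}


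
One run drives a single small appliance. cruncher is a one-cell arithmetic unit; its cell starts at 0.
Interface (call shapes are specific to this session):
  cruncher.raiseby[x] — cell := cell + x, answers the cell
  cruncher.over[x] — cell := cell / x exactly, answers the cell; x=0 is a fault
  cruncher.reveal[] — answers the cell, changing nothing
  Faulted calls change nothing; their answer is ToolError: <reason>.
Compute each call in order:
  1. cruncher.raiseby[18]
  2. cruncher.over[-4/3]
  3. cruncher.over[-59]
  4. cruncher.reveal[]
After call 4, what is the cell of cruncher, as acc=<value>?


Answer: acc=27/118

Derivation:
// raiseby(x='18') -> 18
// over(x='-4/3') -> -27/2
// over(x='-59') -> 27/118
// reveal() -> 27/118


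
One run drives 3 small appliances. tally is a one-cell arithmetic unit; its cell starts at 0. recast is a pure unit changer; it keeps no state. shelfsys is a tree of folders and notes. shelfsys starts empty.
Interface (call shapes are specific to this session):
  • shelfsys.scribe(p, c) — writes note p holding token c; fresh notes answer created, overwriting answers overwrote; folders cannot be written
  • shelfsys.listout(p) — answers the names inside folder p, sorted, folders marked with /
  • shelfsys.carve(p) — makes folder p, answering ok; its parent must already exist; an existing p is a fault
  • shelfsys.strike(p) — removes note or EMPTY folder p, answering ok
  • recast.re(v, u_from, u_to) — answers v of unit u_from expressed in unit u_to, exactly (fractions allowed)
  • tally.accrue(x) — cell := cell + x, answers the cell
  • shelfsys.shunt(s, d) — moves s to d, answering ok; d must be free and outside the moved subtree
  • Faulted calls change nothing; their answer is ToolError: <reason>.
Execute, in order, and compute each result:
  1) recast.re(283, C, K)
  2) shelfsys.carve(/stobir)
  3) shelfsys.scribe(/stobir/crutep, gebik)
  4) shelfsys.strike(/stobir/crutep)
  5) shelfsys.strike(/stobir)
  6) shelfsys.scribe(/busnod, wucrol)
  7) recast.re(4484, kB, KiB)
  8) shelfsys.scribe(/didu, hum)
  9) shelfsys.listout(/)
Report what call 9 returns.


Answer: [busnod, didu]

Derivation:
>>> re v='283' u_from='C' u_to='K'
  11123/20
>>> carve p='/stobir'
  ok
>>> scribe p='/stobir/crutep' c='gebik'
  created
>>> strike p='/stobir/crutep'
  ok
>>> strike p='/stobir'
  ok
>>> scribe p='/busnod' c='wucrol'
  created
>>> re v='4484' u_from='kB' u_to='KiB'
  140125/32
>>> scribe p='/didu' c='hum'
  created
>>> listout p='/'
  [busnod, didu]


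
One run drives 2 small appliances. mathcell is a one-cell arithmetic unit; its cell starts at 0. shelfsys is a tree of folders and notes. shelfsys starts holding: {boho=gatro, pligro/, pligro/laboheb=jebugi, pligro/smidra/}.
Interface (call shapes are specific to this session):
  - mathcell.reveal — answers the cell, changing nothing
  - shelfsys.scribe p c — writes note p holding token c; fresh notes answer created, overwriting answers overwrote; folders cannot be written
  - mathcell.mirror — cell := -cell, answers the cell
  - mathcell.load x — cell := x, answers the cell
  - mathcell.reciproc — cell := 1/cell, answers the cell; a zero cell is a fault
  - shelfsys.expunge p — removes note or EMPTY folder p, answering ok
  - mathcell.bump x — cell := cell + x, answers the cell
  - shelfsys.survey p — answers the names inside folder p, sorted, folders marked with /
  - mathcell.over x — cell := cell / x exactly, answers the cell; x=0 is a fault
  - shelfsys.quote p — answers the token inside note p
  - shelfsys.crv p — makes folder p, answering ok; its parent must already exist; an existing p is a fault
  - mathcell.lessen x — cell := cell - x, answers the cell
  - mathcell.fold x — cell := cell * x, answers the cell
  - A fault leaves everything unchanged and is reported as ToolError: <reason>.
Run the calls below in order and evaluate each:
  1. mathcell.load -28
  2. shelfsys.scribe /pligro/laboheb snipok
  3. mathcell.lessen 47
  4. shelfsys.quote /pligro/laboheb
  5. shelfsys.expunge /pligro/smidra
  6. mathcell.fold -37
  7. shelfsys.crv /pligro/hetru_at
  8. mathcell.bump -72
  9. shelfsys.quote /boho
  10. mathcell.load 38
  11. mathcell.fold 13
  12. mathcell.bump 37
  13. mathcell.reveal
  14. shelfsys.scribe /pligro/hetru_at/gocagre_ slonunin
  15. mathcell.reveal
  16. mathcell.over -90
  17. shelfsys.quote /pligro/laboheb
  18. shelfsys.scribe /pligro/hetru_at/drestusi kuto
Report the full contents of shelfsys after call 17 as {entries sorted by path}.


Act: mathcell.load[x=-28]
Obs: -28
Act: shelfsys.scribe[p=/pligro/laboheb; c=snipok]
Obs: overwrote
Act: mathcell.lessen[x=47]
Obs: -75
Act: shelfsys.quote[p=/pligro/laboheb]
Obs: snipok
Act: shelfsys.expunge[p=/pligro/smidra]
Obs: ok
Act: mathcell.fold[x=-37]
Obs: 2775
Act: shelfsys.crv[p=/pligro/hetru_at]
Obs: ok
Act: mathcell.bump[x=-72]
Obs: 2703
Act: shelfsys.quote[p=/boho]
Obs: gatro
Act: mathcell.load[x=38]
Obs: 38
Act: mathcell.fold[x=13]
Obs: 494
Act: mathcell.bump[x=37]
Obs: 531
Act: mathcell.reveal[]
Obs: 531
Act: shelfsys.scribe[p=/pligro/hetru_at/gocagre_; c=slonunin]
Obs: created
Act: mathcell.reveal[]
Obs: 531
Act: mathcell.over[x=-90]
Obs: -59/10
Act: shelfsys.quote[p=/pligro/laboheb]
Obs: snipok
Act: shelfsys.scribe[p=/pligro/hetru_at/drestusi; c=kuto]
Obs: created

Answer: {boho=gatro, pligro/, pligro/hetru_at/, pligro/hetru_at/gocagre_=slonunin, pligro/laboheb=snipok}


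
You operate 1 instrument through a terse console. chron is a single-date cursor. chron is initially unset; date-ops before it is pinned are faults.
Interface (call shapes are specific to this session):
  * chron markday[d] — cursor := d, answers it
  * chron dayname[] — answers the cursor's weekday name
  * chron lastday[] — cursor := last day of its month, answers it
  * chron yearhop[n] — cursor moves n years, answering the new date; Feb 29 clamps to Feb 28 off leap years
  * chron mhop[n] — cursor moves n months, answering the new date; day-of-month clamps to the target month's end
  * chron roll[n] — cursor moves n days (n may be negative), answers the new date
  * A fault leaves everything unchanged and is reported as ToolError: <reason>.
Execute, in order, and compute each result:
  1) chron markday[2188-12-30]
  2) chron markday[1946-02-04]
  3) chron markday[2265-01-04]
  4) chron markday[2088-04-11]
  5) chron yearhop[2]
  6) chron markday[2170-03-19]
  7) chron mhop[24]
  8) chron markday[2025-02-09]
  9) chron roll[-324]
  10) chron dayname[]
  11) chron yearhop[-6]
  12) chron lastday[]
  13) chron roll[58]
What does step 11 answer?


I run chron markday on d=2188-12-30, which returns 2188-12-30.
Now I run chron markday on d=1946-02-04, and see 1946-02-04.
I use chron markday on d=2265-01-04: 2265-01-04.
Invoking chron markday on d=2088-04-11, and observe 2088-04-11.
Using chron yearhop on n=2, and observe 2090-04-11.
I invoke chron markday on d=2170-03-19, and get 2170-03-19.
I invoke chron mhop on n=24, and get 2172-03-19.
I call chron markday on d=2025-02-09: 2025-02-09.
I try chron roll on n=-324, and observe 2024-03-22.
Now I run chron dayname: Friday.
Now I run chron yearhop on n=-6, — result: 2018-03-22.
I invoke chron lastday, and get 2018-03-31.
I try chron roll on n=58, → 2018-05-28.

Answer: 2018-03-22


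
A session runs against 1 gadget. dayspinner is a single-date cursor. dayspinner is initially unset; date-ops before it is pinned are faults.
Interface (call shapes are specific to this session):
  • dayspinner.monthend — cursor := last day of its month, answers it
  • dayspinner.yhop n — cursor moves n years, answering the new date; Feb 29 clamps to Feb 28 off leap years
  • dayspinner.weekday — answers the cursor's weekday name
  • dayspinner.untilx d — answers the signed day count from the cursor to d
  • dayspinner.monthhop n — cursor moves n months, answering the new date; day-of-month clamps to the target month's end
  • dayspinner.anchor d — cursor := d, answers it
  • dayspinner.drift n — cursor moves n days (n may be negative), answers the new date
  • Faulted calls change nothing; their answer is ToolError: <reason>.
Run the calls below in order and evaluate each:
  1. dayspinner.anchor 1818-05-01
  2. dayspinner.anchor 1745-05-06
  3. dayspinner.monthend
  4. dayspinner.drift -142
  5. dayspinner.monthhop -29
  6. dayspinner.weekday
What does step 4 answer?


Answer: 1745-01-09

Derivation:
~$ anchor d: 1818-05-01
[out] 1818-05-01
~$ anchor d: 1745-05-06
[out] 1745-05-06
~$ monthend
[out] 1745-05-31
~$ drift n: -142
[out] 1745-01-09
~$ monthhop n: -29
[out] 1742-08-09
~$ weekday
[out] Thursday


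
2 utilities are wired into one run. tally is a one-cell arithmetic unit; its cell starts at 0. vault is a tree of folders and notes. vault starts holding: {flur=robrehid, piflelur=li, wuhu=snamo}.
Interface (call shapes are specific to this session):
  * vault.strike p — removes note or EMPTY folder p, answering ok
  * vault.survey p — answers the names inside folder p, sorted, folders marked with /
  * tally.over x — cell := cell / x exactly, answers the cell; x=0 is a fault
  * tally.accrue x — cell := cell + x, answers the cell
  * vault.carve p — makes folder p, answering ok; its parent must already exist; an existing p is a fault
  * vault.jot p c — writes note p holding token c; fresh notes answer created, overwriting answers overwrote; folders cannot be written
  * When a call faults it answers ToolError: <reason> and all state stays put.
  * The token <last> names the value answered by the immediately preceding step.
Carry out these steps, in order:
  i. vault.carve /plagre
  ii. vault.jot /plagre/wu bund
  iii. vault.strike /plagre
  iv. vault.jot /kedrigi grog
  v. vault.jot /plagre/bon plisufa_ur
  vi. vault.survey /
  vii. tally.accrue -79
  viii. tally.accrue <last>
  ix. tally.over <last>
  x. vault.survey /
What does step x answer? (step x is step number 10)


Answer: [flur, kedrigi, piflelur, plagre/, wuhu]

Derivation:
# vault.carve(/plagre) : ok
# vault.jot(/plagre/wu, bund) : created
# vault.strike(/plagre) : ToolError: not empty
# vault.jot(/kedrigi, grog) : created
# vault.jot(/plagre/bon, plisufa_ur) : created
# vault.survey(/) : [flur, kedrigi, piflelur, plagre/, wuhu]
# tally.accrue(-79) : -79
# tally.accrue(<last>) : -158
# tally.over(<last>) : 1
# vault.survey(/) : [flur, kedrigi, piflelur, plagre/, wuhu]


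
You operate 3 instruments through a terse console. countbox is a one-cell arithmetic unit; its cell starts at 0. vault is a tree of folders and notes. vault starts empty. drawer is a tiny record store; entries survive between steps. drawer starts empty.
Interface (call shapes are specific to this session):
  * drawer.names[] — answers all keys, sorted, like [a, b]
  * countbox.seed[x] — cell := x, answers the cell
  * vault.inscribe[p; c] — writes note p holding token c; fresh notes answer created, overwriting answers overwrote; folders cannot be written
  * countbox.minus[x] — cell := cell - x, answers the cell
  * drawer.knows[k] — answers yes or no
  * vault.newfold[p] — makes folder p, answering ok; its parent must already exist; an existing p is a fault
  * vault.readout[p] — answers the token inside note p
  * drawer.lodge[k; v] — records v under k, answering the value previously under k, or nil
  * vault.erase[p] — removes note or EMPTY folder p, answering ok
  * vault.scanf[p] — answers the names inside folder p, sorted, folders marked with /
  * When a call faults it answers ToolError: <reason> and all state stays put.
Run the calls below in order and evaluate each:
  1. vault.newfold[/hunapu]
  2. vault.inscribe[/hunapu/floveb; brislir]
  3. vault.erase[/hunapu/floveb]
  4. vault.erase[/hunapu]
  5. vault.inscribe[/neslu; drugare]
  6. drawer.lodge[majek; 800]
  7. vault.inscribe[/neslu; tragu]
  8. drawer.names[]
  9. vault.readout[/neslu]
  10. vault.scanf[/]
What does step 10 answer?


Answer: [neslu]

Derivation:
-> newfold(/hunapu)
<- ok
-> inscribe(/hunapu/floveb, brislir)
<- created
-> erase(/hunapu/floveb)
<- ok
-> erase(/hunapu)
<- ok
-> inscribe(/neslu, drugare)
<- created
-> lodge(majek, 800)
<- nil
-> inscribe(/neslu, tragu)
<- overwrote
-> names()
<- [majek]
-> readout(/neslu)
<- tragu
-> scanf(/)
<- [neslu]


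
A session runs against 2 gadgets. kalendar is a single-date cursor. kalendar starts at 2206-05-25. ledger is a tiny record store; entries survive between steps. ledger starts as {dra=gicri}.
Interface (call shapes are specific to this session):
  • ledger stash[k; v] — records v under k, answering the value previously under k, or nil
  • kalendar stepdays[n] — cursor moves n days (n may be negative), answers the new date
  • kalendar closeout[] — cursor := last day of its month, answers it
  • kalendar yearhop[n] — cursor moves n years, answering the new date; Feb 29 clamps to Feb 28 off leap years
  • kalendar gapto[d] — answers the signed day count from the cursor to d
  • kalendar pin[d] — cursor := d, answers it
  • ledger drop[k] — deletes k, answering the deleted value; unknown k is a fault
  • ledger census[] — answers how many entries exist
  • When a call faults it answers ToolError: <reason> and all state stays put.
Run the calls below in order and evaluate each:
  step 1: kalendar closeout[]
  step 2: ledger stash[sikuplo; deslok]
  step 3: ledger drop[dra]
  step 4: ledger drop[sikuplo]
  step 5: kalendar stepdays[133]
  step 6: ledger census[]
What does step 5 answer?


Answer: 2206-10-11

Derivation:
Do: kalendar closeout[]
See: 2206-05-31
Do: ledger stash[k→sikuplo; v→deslok]
See: nil
Do: ledger drop[k→dra]
See: gicri
Do: ledger drop[k→sikuplo]
See: deslok
Do: kalendar stepdays[n→133]
See: 2206-10-11
Do: ledger census[]
See: 0


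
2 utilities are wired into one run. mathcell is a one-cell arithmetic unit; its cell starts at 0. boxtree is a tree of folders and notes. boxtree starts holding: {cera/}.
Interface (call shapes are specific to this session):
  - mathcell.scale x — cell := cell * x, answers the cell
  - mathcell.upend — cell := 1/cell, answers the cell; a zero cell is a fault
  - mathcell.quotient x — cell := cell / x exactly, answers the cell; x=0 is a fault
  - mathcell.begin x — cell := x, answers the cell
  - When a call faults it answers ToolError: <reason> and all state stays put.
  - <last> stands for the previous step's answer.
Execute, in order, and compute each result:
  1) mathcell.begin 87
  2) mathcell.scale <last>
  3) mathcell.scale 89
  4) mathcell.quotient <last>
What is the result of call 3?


Using mathcell.begin using 87, and get 87.
Then mathcell.scale using <last>, and observe 7569.
I try mathcell.scale using 89, yielding 673641.
I try mathcell.quotient using <last>, which returns 1.

Answer: 673641


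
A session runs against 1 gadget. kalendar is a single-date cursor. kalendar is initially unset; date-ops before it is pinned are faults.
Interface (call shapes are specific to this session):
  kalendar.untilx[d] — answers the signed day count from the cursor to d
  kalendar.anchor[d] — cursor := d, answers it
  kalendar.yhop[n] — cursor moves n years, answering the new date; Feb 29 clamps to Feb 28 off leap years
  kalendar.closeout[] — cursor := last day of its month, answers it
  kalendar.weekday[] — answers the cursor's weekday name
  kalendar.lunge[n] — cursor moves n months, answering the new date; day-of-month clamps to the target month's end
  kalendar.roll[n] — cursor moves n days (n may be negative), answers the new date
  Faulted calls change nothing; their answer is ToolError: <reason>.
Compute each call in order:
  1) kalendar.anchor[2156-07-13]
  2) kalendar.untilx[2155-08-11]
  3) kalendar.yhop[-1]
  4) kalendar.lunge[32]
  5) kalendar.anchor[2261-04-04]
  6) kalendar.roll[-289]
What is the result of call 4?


Answer: 2158-03-13

Derivation:
$ kalendar.anchor d='2156-07-13'
[out] 2156-07-13
$ kalendar.untilx d='2155-08-11'
[out] -337
$ kalendar.yhop n='-1'
[out] 2155-07-13
$ kalendar.lunge n='32'
[out] 2158-03-13
$ kalendar.anchor d='2261-04-04'
[out] 2261-04-04
$ kalendar.roll n='-289'
[out] 2260-06-19


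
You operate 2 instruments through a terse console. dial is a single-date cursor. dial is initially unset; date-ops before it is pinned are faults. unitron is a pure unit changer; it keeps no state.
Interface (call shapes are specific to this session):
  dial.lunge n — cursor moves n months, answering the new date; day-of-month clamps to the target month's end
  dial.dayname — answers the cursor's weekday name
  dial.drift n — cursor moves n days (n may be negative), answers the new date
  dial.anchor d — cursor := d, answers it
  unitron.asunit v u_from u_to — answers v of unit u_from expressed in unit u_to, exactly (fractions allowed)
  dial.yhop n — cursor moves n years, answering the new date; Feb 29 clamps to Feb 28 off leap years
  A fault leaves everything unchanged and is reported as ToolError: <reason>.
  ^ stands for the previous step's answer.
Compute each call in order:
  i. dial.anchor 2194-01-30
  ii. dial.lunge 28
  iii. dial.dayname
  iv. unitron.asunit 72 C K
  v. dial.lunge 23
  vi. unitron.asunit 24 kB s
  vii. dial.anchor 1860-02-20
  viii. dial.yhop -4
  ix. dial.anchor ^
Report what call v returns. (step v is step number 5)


-- 1. dial.anchor(2194-01-30) ~> 2194-01-30
-- 2. dial.lunge(28) ~> 2196-05-30
-- 3. dial.dayname() ~> Monday
-- 4. unitron.asunit(72, C, K) ~> 6903/20
-- 5. dial.lunge(23) ~> 2198-04-30
-- 6. unitron.asunit(24, kB, s) ~> ToolError: incompatible units
-- 7. dial.anchor(1860-02-20) ~> 1860-02-20
-- 8. dial.yhop(-4) ~> 1856-02-20
-- 9. dial.anchor(^) ~> 1856-02-20

Answer: 2198-04-30


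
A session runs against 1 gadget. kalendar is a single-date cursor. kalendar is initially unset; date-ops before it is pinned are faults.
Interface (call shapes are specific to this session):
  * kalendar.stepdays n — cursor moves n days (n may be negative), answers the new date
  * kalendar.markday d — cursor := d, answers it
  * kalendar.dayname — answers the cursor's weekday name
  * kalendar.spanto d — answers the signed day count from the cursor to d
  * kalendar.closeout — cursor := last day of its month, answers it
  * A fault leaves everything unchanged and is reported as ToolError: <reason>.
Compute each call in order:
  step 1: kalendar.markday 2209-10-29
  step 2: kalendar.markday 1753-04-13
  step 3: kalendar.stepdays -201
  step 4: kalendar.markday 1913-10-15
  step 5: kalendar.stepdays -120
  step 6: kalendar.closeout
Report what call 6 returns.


>> kalendar.markday(d: 2209-10-29)
<< 2209-10-29
>> kalendar.markday(d: 1753-04-13)
<< 1753-04-13
>> kalendar.stepdays(n: -201)
<< 1752-09-24
>> kalendar.markday(d: 1913-10-15)
<< 1913-10-15
>> kalendar.stepdays(n: -120)
<< 1913-06-17
>> kalendar.closeout()
<< 1913-06-30

Answer: 1913-06-30


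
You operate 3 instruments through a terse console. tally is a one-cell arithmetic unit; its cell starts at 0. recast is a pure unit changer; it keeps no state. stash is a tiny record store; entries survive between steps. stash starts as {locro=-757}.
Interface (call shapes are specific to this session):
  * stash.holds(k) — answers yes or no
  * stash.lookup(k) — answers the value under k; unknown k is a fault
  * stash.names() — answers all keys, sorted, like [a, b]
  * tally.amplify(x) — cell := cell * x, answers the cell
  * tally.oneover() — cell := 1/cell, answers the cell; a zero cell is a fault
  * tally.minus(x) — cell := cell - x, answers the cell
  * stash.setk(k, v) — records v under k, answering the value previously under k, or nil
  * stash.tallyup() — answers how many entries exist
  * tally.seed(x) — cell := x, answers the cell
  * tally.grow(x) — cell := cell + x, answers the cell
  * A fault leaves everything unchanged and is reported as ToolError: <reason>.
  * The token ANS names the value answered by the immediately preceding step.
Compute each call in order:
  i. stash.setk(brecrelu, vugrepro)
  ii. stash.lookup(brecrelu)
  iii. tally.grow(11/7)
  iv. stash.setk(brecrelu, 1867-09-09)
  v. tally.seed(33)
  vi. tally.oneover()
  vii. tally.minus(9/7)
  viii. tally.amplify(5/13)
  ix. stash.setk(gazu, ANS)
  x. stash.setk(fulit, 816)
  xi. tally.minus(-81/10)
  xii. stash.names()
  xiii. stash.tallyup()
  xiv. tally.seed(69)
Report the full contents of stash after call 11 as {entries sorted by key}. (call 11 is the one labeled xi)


Answer: {brecrelu=1867-09-09, fulit=816, gazu=-1450/3003, locro=-757}

Derivation:
~$ stash.setk brecrelu vugrepro
  nil
~$ stash.lookup brecrelu
  vugrepro
~$ tally.grow 11/7
  11/7
~$ stash.setk brecrelu 1867-09-09
  vugrepro
~$ tally.seed 33
  33
~$ tally.oneover
  1/33
~$ tally.minus 9/7
  -290/231
~$ tally.amplify 5/13
  -1450/3003
~$ stash.setk gazu ANS
  nil
~$ stash.setk fulit 816
  nil
~$ tally.minus -81/10
  228743/30030
~$ stash.names
  [brecrelu, fulit, gazu, locro]
~$ stash.tallyup
  4
~$ tally.seed 69
  69


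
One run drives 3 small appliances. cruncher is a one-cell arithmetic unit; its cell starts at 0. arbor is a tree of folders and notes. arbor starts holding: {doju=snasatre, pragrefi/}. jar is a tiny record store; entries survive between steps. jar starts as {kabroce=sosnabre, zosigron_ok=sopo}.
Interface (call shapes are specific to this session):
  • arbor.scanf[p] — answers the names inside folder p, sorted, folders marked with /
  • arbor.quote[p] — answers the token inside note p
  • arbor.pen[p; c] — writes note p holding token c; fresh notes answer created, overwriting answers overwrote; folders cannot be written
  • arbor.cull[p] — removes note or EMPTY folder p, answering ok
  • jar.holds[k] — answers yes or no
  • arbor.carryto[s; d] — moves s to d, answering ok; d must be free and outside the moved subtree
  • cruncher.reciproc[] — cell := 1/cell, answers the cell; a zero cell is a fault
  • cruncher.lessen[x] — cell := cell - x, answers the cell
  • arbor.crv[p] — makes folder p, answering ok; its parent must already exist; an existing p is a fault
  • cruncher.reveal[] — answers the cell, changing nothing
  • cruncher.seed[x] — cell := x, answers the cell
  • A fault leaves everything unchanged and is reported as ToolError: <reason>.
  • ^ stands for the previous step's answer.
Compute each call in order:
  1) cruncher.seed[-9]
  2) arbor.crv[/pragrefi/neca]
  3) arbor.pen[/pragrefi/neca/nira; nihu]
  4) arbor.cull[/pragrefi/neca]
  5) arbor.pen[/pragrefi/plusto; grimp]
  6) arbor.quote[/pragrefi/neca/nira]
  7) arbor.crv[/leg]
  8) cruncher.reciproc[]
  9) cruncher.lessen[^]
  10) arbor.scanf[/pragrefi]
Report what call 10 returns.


Step: cruncher.seed[x: -9]
Result: -9
Step: arbor.crv[p: /pragrefi/neca]
Result: ok
Step: arbor.pen[p: /pragrefi/neca/nira; c: nihu]
Result: created
Step: arbor.cull[p: /pragrefi/neca]
Result: ToolError: not empty
Step: arbor.pen[p: /pragrefi/plusto; c: grimp]
Result: created
Step: arbor.quote[p: /pragrefi/neca/nira]
Result: nihu
Step: arbor.crv[p: /leg]
Result: ok
Step: cruncher.reciproc[]
Result: -1/9
Step: cruncher.lessen[x: ^]
Result: 0
Step: arbor.scanf[p: /pragrefi]
Result: [neca/, plusto]

Answer: [neca/, plusto]


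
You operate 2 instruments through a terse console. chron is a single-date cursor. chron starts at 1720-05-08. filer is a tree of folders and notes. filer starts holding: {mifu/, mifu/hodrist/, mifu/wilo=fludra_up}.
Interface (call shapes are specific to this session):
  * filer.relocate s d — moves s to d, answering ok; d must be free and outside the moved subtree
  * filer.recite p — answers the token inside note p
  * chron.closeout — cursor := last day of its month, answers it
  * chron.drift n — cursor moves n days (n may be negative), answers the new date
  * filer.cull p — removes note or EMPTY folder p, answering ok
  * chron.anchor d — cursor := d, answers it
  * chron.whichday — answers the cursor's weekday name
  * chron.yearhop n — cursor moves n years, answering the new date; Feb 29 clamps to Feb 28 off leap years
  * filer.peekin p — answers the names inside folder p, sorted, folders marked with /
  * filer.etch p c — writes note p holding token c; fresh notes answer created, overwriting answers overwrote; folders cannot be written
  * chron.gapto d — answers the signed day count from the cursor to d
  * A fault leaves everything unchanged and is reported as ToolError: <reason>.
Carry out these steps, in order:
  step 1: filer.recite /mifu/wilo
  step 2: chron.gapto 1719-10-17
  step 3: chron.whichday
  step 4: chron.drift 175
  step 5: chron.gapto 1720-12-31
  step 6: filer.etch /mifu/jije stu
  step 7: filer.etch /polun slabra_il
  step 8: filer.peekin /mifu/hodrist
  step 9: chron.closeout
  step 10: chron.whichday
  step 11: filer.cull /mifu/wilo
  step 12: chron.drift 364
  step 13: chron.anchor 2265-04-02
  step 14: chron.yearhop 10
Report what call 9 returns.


Answer: 1720-10-31

Derivation:
>> filer.recite(p=/mifu/wilo)
<< fludra_up
>> chron.gapto(d=1719-10-17)
<< -204
>> chron.whichday()
<< Wednesday
>> chron.drift(n=175)
<< 1720-10-30
>> chron.gapto(d=1720-12-31)
<< 62
>> filer.etch(p=/mifu/jije, c=stu)
<< created
>> filer.etch(p=/polun, c=slabra_il)
<< created
>> filer.peekin(p=/mifu/hodrist)
<< []
>> chron.closeout()
<< 1720-10-31
>> chron.whichday()
<< Thursday
>> filer.cull(p=/mifu/wilo)
<< ok
>> chron.drift(n=364)
<< 1721-10-30
>> chron.anchor(d=2265-04-02)
<< 2265-04-02
>> chron.yearhop(n=10)
<< 2275-04-02


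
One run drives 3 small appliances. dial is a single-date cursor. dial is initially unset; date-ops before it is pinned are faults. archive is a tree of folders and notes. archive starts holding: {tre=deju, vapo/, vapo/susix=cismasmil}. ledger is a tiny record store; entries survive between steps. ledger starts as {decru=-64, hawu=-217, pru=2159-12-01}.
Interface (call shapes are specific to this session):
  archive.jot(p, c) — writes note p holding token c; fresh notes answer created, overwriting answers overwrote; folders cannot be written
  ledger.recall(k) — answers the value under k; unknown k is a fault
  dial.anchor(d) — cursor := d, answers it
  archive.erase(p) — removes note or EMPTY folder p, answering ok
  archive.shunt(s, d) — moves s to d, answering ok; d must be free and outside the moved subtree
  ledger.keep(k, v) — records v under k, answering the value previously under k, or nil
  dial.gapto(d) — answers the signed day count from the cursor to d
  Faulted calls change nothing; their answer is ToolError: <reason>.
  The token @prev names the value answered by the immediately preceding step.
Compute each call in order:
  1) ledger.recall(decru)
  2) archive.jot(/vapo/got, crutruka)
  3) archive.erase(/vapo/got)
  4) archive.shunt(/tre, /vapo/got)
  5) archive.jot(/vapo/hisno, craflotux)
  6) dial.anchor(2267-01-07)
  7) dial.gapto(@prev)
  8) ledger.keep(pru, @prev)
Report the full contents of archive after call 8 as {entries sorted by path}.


I run ledger.recall passing k→decru, and see -64.
I call archive.jot passing p→/vapo/got, c→crutruka, and observe created.
I invoke archive.erase passing p→/vapo/got, which returns ok.
Next I call archive.shunt passing s→/tre, d→/vapo/got: ok.
Then archive.jot passing p→/vapo/hisno, c→craflotux, which returns created.
I try dial.anchor passing d→2267-01-07, and observe 2267-01-07.
I call dial.gapto passing d→@prev: 0.
Now I run ledger.keep passing k→pru, v→@prev: 2159-12-01.

Answer: {vapo/, vapo/got=deju, vapo/hisno=craflotux, vapo/susix=cismasmil}


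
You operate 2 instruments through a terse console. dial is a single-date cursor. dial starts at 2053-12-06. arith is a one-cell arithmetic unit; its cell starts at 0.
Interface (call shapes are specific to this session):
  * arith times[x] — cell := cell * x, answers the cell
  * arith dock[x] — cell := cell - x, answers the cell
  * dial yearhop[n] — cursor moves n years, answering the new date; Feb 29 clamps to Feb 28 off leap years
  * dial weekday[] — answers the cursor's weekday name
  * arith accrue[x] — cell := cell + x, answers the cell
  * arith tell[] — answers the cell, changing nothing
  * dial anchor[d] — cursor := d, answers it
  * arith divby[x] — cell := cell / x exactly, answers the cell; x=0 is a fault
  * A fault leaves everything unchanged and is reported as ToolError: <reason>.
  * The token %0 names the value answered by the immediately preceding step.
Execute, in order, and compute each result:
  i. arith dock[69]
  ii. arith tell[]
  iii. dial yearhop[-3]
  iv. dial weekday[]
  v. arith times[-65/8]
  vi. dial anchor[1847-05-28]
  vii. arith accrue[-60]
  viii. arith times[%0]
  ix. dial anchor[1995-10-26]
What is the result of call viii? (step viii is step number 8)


Answer: 16040025/64

Derivation:
;; 1. arith dock(69) -> -69
;; 2. arith tell() -> -69
;; 3. dial yearhop(-3) -> 2050-12-06
;; 4. dial weekday() -> Tuesday
;; 5. arith times(-65/8) -> 4485/8
;; 6. dial anchor(1847-05-28) -> 1847-05-28
;; 7. arith accrue(-60) -> 4005/8
;; 8. arith times(%0) -> 16040025/64
;; 9. dial anchor(1995-10-26) -> 1995-10-26


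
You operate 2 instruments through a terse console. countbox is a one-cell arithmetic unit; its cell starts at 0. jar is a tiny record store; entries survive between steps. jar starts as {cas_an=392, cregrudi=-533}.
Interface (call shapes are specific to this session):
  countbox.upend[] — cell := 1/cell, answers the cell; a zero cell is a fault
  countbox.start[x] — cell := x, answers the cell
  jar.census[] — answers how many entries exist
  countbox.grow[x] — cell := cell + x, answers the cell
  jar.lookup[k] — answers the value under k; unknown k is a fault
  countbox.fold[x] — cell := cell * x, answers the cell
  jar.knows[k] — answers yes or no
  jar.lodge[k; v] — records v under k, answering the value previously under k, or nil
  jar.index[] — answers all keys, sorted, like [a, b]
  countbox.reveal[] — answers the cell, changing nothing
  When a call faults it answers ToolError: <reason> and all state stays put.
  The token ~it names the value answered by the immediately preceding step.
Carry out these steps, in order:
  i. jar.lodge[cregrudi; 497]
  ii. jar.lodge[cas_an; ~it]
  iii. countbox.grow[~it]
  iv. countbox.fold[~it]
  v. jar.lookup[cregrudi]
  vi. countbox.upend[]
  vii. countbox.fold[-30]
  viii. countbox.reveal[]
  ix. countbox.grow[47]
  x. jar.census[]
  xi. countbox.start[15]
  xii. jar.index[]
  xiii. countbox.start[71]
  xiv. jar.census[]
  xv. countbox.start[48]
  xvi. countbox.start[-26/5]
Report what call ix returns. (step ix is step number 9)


→ jar.lodge(k: cregrudi, v: 497)
← -533
→ jar.lodge(k: cas_an, v: ~it)
← 392
→ countbox.grow(x: ~it)
← 392
→ countbox.fold(x: ~it)
← 153664
→ jar.lookup(k: cregrudi)
← 497
→ countbox.upend()
← 1/153664
→ countbox.fold(x: -30)
← -15/76832
→ countbox.reveal()
← -15/76832
→ countbox.grow(x: 47)
← 3611089/76832
→ jar.census()
← 2
→ countbox.start(x: 15)
← 15
→ jar.index()
← [cas_an, cregrudi]
→ countbox.start(x: 71)
← 71
→ jar.census()
← 2
→ countbox.start(x: 48)
← 48
→ countbox.start(x: -26/5)
← -26/5

Answer: 3611089/76832


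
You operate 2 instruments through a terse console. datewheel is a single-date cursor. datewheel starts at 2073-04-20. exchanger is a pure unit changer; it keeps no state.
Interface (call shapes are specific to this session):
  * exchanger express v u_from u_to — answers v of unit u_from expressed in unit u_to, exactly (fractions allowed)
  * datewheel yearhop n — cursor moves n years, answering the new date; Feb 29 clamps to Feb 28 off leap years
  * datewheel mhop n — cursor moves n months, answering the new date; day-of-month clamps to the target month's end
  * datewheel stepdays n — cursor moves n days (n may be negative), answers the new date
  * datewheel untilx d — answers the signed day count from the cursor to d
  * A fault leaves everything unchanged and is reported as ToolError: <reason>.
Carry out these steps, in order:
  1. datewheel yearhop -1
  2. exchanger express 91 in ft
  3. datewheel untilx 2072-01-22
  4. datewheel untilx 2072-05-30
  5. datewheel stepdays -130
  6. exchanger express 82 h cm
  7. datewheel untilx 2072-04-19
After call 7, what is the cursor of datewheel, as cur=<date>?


Answer: cur=2071-12-12

Derivation:
-> datewheel yearhop(n=-1)
<- 2072-04-20
-> exchanger express(v=91, u_from=in, u_to=ft)
<- 91/12
-> datewheel untilx(d=2072-01-22)
<- -89
-> datewheel untilx(d=2072-05-30)
<- 40
-> datewheel stepdays(n=-130)
<- 2071-12-12
-> exchanger express(v=82, u_from=h, u_to=cm)
<- ToolError: incompatible units
-> datewheel untilx(d=2072-04-19)
<- 129


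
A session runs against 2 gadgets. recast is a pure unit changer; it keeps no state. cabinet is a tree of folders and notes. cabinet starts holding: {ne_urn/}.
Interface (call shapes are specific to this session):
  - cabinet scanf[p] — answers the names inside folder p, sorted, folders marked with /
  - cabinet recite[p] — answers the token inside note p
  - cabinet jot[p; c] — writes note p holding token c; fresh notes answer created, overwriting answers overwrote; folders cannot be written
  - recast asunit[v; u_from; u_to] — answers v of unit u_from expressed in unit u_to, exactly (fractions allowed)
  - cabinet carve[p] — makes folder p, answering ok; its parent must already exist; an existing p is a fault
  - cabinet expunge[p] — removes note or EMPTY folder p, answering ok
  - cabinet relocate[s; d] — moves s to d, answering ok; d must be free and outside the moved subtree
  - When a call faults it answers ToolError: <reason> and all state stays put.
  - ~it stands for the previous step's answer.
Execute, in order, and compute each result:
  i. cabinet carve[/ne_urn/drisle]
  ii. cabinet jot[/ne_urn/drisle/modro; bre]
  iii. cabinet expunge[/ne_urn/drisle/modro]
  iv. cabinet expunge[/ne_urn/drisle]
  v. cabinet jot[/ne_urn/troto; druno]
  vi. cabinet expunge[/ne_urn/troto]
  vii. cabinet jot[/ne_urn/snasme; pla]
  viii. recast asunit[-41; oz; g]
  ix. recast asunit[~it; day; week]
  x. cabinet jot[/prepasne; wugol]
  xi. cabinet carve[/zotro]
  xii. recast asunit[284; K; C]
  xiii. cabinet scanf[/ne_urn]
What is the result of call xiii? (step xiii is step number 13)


Then cabinet carve(p: /ne_urn/drisle), which returns ok.
I call cabinet jot(p: /ne_urn/drisle/modro, c: bre): created.
Invoking cabinet expunge(p: /ne_urn/drisle/modro), giving ok.
I use cabinet expunge(p: /ne_urn/drisle), and see ok.
Next I call cabinet jot(p: /ne_urn/troto, c: druno), and observe created.
Next I call cabinet expunge(p: /ne_urn/troto), — result: ok.
Calling cabinet jot(p: /ne_urn/snasme, c: pla), giving created.
Next I call recast asunit(v: -41, u_from: oz, u_to: g), and observe -1859728717/1600000.
Now I run recast asunit(v: ~it, u_from: day, u_to: week), → -265675531/1600000.
Calling cabinet jot(p: /prepasne, c: wugol), → created.
Next I call cabinet carve(p: /zotro), and observe ok.
Calling recast asunit(v: 284, u_from: K, u_to: C), → 217/20.
Invoking cabinet scanf(p: /ne_urn), which returns [snasme].

Answer: [snasme]


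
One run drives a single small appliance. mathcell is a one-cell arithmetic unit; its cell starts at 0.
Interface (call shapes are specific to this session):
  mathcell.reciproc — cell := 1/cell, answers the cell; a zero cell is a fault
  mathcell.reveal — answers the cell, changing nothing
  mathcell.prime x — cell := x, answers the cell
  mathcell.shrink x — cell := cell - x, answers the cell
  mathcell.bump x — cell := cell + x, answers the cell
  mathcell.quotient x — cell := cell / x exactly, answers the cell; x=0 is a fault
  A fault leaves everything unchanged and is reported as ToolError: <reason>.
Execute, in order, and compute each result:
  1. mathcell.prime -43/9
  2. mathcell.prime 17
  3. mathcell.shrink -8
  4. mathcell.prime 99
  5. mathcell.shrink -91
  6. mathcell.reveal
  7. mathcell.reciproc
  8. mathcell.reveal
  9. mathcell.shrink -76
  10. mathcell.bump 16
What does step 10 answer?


Answer: 17481/190

Derivation:
;; 1. prime(x: -43/9) : -43/9
;; 2. prime(x: 17) : 17
;; 3. shrink(x: -8) : 25
;; 4. prime(x: 99) : 99
;; 5. shrink(x: -91) : 190
;; 6. reveal() : 190
;; 7. reciproc() : 1/190
;; 8. reveal() : 1/190
;; 9. shrink(x: -76) : 14441/190
;; 10. bump(x: 16) : 17481/190


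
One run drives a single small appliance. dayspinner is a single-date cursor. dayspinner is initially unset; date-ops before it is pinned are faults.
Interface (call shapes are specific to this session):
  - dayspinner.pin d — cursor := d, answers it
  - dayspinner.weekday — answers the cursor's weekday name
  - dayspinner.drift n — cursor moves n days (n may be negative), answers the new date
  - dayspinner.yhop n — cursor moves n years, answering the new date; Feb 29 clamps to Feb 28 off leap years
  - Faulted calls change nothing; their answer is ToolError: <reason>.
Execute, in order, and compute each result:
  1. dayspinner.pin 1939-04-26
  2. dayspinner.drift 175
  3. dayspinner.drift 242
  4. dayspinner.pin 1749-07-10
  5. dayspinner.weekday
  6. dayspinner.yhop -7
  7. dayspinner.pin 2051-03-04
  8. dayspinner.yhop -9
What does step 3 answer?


Answer: 1940-06-16

Derivation:
% dayspinner.pin(d: 1939-04-26) -> 1939-04-26
% dayspinner.drift(n: 175) -> 1939-10-18
% dayspinner.drift(n: 242) -> 1940-06-16
% dayspinner.pin(d: 1749-07-10) -> 1749-07-10
% dayspinner.weekday() -> Thursday
% dayspinner.yhop(n: -7) -> 1742-07-10
% dayspinner.pin(d: 2051-03-04) -> 2051-03-04
% dayspinner.yhop(n: -9) -> 2042-03-04


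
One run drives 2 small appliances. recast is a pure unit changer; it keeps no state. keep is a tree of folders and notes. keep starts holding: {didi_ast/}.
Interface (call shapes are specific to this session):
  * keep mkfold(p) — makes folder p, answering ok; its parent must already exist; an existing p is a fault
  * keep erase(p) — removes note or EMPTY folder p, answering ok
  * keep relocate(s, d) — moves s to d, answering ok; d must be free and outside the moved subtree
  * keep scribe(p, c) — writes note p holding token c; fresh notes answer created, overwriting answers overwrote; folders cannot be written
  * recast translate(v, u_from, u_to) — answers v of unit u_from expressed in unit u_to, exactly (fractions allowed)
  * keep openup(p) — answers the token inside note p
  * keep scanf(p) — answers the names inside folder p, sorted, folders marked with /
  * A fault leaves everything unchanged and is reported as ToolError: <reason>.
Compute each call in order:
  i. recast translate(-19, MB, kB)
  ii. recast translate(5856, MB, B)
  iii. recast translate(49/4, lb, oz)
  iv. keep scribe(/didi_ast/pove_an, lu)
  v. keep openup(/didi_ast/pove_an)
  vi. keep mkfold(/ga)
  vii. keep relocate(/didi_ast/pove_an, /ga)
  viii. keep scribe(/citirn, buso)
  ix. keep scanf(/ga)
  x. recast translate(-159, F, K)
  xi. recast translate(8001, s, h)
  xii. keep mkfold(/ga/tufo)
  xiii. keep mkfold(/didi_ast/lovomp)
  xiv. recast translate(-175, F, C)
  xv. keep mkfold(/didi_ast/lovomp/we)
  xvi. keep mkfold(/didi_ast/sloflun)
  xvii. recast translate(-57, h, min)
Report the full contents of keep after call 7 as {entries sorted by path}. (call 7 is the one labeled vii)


Answer: {didi_ast/, didi_ast/pove_an=lu, ga/}

Derivation:
% recast translate -19 MB kB
= -19000
% recast translate 5856 MB B
= 5856000000
% recast translate 49/4 lb oz
= 196
% keep scribe /didi_ast/pove_an lu
= created
% keep openup /didi_ast/pove_an
= lu
% keep mkfold /ga
= ok
% keep relocate /didi_ast/pove_an /ga
= ToolError: exists
% keep scribe /citirn buso
= created
% keep scanf /ga
= []
% recast translate -159 F K
= 30067/180
% recast translate 8001 s h
= 889/400
% keep mkfold /ga/tufo
= ok
% keep mkfold /didi_ast/lovomp
= ok
% recast translate -175 F C
= -115
% keep mkfold /didi_ast/lovomp/we
= ok
% keep mkfold /didi_ast/sloflun
= ok
% recast translate -57 h min
= -3420
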